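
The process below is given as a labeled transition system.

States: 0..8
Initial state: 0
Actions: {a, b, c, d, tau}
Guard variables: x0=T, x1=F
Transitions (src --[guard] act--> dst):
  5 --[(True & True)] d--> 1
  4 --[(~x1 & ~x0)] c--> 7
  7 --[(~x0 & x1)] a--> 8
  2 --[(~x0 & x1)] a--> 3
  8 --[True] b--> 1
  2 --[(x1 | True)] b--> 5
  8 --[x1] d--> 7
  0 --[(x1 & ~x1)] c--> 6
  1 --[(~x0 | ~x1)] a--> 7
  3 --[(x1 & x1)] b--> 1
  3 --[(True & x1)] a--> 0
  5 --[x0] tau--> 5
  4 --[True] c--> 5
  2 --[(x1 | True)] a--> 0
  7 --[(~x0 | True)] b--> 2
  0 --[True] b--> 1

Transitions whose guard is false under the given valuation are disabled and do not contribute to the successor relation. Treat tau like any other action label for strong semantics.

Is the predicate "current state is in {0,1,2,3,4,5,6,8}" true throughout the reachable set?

Answer: INVARIANT VIOLATED at state 7

Trace:
Safe = {0,1,2,3,4,5,6,8}
R = {0,1,2,5,7}
  0: ✓
  1: ✓
  2: ✓
  5: ✓
  7: VIOLATES
witness against invariant: b·a → 7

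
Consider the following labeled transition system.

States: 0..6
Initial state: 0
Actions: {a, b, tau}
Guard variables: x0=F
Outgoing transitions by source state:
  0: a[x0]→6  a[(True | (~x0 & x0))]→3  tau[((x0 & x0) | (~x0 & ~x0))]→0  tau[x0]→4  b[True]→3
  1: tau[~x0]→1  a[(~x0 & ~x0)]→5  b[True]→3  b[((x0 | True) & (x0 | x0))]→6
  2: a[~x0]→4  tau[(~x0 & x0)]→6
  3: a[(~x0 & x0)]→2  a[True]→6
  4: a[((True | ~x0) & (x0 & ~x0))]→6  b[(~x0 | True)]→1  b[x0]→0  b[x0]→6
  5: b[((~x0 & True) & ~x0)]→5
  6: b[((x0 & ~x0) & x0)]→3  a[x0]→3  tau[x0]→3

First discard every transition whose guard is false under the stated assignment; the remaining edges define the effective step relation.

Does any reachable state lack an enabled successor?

Answer: DEADLOCK at state 6

Analysis:
R = {0,3,6}
  0: a→3  b→3  tau→0  [3 out]
  3: a→6  [1 out]
  6: ∅  [deadlock]
witness 6: a·a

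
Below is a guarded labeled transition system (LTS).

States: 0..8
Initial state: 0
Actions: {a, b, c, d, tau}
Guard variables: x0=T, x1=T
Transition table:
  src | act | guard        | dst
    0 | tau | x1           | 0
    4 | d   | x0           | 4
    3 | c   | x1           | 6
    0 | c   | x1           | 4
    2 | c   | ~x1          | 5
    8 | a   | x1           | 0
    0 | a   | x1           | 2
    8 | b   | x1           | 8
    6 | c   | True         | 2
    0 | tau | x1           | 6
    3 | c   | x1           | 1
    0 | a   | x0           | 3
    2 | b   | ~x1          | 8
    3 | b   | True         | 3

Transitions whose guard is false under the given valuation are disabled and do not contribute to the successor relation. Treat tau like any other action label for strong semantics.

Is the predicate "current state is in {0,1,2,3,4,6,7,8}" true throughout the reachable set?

Allowed set {0,1,2,3,4,6,7,8}
R = {0,1,2,3,4,6}
  0: ok
  1: ok
  2: ok
  3: ok
  4: ok
  6: ok

Answer: INVARIANT HOLDS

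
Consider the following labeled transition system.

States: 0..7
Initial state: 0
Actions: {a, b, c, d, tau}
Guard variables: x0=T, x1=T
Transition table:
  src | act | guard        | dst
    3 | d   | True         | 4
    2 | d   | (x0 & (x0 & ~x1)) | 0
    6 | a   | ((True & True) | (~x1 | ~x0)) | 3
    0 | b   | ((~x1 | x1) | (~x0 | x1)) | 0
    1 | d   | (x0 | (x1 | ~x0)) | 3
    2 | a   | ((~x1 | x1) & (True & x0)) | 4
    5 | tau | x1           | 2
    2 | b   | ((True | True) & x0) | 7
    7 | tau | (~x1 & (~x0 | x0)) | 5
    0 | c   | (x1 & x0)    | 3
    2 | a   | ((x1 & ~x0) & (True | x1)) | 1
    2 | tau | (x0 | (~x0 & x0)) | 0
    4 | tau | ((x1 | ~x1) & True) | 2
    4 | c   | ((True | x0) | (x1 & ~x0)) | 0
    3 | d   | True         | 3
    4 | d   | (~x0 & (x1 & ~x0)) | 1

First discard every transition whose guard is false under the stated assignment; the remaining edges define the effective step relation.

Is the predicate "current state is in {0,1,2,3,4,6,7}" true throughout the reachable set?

Answer: INVARIANT HOLDS

Analysis:
Allowed set {0,1,2,3,4,6,7}
Reachable = {0,2,3,4,7}
  0: ok
  2: ok
  3: ok
  4: ok
  7: ok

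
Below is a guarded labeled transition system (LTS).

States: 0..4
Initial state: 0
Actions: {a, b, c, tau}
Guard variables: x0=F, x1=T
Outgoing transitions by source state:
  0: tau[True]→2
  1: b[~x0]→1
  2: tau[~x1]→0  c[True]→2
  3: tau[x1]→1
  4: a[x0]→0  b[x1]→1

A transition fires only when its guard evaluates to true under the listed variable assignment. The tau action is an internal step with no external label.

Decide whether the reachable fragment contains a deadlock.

R = {0,2}
  0: tau→2  [1 exit(s)]
  2: c→2  [1 exit(s)]

Answer: DEADLOCK-FREE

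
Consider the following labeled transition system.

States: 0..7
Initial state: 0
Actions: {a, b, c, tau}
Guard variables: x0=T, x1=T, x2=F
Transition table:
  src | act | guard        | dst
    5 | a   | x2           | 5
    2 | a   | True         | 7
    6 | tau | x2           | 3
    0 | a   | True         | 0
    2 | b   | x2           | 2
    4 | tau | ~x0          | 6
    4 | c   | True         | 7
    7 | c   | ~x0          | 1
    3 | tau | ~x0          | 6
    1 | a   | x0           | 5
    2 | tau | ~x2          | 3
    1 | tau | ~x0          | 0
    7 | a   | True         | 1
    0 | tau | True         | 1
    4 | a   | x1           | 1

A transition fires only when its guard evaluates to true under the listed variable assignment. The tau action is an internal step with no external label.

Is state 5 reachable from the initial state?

Answer: REACHABLE

Working:
After dropping false guards: 8 live edges.
depth 0: {0}
depth 1: {1}  now seen {0,1}
depth 2: {5}  now seen {0,1,5}
R = {0,1,5}
Path to 5: tau·a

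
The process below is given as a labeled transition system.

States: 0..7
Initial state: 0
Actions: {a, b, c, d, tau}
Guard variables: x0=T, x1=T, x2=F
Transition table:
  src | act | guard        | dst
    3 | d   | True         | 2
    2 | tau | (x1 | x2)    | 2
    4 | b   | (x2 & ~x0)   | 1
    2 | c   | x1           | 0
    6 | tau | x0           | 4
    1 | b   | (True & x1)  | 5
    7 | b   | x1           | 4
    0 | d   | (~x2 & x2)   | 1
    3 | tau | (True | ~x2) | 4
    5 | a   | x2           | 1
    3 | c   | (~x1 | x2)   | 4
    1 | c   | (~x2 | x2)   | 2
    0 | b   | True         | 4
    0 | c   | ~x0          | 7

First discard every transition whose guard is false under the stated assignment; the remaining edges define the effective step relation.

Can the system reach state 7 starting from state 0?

9 transition(s) survive guard evaluation.
Layer 0: {0}
Layer 1: {4}  total {0,4}
Reach set: {0,4}

Answer: UNREACHABLE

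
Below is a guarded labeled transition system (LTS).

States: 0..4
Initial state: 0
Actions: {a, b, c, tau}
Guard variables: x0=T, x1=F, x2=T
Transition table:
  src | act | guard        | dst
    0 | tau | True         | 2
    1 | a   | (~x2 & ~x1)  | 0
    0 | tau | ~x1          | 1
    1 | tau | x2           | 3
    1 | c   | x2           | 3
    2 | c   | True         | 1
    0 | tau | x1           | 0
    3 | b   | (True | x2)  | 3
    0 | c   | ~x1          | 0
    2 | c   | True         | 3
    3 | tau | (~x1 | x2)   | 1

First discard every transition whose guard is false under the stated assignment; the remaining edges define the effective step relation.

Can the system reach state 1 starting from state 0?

Answer: REACHABLE

Working:
After dropping false guards: 9 live edges.
Layer 0: {0}
Layer 1: {1,2}  total {0,1,2}
Layer 2: {3}  total {0,1,2,3}
Reachable = {0,1,2,3}
witness 1: tau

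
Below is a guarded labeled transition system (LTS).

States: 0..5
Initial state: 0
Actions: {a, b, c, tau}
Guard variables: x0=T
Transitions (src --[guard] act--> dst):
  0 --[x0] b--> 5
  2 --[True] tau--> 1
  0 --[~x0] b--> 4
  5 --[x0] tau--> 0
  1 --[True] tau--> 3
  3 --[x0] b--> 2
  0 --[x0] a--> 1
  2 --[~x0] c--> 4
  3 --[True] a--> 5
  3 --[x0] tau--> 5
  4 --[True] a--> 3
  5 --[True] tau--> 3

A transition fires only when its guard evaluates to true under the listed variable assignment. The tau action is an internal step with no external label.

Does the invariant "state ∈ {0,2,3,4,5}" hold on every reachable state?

Answer: INVARIANT VIOLATED at state 1

Trace:
Inv-set: {0,2,3,4,5}
Reachable = {0,1,2,3,5}
  0: ✓
  1: outside
  2: ✓
  3: ✓
  5: ✓
witness against invariant: a → 1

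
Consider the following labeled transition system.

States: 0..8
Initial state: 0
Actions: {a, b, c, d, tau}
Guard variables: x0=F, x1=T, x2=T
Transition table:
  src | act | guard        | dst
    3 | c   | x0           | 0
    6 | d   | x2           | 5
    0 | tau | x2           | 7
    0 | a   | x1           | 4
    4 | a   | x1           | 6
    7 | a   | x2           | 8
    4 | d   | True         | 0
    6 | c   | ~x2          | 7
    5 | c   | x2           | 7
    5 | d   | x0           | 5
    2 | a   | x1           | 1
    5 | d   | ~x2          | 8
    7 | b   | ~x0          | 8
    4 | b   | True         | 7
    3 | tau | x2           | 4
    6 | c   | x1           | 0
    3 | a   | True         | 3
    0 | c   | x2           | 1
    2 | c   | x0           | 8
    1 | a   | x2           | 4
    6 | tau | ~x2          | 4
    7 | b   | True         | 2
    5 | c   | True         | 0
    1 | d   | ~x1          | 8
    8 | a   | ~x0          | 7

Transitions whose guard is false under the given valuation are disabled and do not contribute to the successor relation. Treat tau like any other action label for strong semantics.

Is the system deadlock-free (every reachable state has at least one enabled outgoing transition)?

Answer: DEADLOCK-FREE

Analysis:
R = {0,1,2,4,5,6,7,8}
  0: a→4  c→1  tau→7  [3 out]
  1: a→4  [1 out]
  2: a→1  [1 out]
  4: a→6  b→7  d→0  [3 out]
  5: c→0  c→7  [2 out]
  6: c→0  d→5  [2 out]
  7: a→8  b→2  b→8  [3 out]
  8: a→7  [1 out]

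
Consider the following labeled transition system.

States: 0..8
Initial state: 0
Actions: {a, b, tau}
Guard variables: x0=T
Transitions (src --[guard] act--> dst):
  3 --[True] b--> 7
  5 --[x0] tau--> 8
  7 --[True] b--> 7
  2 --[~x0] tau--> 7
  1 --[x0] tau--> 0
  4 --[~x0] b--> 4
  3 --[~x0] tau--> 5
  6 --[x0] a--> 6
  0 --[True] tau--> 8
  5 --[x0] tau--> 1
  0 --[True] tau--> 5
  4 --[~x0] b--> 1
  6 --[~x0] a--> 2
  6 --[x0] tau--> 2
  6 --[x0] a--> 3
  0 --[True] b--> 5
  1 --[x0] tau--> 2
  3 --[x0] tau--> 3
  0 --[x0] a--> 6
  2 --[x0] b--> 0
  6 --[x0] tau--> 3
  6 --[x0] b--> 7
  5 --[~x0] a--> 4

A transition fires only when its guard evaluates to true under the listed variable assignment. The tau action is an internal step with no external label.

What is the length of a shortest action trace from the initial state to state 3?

Answer: 2

Working:
Layered search for 3:
  L0 = {0}
  L1 = {5,6,8}
  L2 = {1,2,3,7}
first hit 3 at d=2 via a·a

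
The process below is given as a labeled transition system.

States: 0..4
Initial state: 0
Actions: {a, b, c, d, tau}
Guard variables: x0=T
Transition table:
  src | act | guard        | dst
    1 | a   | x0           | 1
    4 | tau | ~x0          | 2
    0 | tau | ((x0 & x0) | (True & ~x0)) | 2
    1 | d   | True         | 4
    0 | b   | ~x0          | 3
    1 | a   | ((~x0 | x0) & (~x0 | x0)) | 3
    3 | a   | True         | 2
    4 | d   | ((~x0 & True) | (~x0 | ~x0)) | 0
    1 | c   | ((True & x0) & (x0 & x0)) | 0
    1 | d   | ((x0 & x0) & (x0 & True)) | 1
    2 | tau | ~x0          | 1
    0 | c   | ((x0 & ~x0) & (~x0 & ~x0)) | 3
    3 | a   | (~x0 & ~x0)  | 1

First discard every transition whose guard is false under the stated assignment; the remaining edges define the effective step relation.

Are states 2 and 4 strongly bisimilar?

Bisimulation quotient by refinement:
  π0 = {{0,1,2,3,4}}
  π1 = {{0},{1},{2,4},{3}}
4 equivalence class(es) (converged in 2)
[2]={2,4}  [4]={2,4}

Answer: BISIMILAR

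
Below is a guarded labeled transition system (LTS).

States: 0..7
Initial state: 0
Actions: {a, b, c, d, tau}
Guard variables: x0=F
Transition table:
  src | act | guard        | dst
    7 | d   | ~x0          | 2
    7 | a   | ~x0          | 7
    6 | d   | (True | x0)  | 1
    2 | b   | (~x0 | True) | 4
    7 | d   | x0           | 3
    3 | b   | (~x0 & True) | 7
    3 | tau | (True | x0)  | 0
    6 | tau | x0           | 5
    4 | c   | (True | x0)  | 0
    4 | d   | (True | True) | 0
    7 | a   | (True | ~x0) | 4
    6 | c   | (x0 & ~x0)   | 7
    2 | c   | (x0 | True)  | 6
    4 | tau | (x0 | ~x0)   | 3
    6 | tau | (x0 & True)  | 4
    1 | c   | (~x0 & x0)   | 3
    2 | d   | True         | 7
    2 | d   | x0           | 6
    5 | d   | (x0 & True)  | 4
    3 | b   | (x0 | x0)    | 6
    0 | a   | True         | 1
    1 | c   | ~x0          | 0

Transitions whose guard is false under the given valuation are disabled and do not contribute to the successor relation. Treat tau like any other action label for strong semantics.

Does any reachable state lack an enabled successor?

Reachable = {0,1}
  0: a→1  [1 exit(s)]
  1: c→0  [1 exit(s)]

Answer: DEADLOCK-FREE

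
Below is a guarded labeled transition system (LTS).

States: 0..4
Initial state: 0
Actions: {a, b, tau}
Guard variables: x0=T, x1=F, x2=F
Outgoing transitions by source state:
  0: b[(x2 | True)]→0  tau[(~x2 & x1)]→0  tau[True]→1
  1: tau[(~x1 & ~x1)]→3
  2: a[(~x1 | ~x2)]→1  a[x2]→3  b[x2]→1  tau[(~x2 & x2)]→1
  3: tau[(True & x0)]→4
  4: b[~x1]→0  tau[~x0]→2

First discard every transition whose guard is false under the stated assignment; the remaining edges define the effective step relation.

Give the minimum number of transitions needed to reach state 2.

Breadth-first toward 2:
  depth 0: {0}
  depth 1: {1}
  depth 2: {3}
  depth 3: {4}
2 never appears.

Answer: UNREACHABLE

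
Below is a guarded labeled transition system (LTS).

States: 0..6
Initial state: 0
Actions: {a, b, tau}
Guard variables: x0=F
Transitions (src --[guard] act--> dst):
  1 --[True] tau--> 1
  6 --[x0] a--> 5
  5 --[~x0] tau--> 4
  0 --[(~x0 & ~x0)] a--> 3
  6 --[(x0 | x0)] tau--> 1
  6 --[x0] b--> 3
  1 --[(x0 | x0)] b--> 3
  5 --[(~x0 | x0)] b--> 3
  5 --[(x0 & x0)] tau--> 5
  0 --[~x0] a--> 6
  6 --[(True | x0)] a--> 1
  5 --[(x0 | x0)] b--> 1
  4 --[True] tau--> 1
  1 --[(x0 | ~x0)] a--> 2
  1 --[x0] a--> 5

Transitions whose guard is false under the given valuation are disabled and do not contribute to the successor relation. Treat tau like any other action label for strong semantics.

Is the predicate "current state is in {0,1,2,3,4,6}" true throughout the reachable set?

Safe = {0,1,2,3,4,6}
Reachable = {0,1,2,3,6}
  0: ok
  1: ok
  2: ok
  3: ok
  6: ok

Answer: INVARIANT HOLDS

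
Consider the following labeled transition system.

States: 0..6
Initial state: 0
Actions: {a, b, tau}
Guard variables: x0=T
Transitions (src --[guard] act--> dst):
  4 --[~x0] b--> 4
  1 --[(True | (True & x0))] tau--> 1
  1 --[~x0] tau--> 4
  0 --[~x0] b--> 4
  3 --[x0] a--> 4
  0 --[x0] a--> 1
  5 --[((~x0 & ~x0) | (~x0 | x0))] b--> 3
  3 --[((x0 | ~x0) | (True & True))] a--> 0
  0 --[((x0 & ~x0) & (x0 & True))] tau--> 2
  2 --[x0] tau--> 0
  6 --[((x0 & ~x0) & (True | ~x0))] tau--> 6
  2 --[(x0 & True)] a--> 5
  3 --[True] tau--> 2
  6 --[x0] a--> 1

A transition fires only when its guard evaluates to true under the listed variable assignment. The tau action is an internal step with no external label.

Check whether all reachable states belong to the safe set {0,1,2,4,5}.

Inv-set: {0,1,2,4,5}
R = {0,1}
  0: ok
  1: ok

Answer: INVARIANT HOLDS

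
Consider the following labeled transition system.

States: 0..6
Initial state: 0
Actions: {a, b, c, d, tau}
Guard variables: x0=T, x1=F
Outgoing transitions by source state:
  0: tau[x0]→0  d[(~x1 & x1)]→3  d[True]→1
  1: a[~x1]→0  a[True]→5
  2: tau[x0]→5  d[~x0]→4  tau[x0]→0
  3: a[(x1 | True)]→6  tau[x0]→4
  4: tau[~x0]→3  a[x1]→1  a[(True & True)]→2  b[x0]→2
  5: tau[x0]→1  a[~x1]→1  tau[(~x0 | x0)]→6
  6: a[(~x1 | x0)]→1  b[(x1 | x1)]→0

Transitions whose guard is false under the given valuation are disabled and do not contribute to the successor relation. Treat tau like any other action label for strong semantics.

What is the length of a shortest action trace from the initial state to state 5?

Answer: 2

Trace:
BFS to 5:
  L0 = {0}
  L1 = {1}
  L2 = {5}
first hit 5 at d=2 via d·a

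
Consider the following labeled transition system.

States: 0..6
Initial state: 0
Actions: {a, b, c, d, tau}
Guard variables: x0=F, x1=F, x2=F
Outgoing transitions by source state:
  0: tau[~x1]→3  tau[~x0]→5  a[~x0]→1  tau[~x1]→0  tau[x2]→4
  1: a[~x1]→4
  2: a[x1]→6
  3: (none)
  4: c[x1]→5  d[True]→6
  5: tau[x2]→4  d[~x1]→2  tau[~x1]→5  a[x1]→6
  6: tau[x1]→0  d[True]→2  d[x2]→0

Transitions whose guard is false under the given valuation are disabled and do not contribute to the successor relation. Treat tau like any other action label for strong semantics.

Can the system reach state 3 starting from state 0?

Guard filter leaves 9 enabled edge(s).
Layer 0: {0}
Layer 1: {1,3,5}  cumulative {0,1,3,5}
Layer 2: {2,4}  cumulative {0,1,2,3,4,5}
Layer 3: {6}  cumulative {0,1,2,3,4,5,6}
Reach set: {0,1,2,3,4,5,6}
Path to 3: tau

Answer: REACHABLE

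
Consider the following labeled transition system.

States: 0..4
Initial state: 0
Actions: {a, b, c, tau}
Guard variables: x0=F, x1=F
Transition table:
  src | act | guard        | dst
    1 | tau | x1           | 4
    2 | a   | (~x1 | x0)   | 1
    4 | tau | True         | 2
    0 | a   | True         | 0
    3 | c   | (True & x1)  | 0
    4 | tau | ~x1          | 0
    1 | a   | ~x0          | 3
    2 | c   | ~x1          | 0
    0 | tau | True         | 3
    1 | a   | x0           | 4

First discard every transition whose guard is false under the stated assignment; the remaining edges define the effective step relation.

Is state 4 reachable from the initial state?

Answer: UNREACHABLE

Analysis:
7 transition(s) survive guard evaluation.
Layer 0: {0}
Layer 1: {3}  total {0,3}
R = {0,3}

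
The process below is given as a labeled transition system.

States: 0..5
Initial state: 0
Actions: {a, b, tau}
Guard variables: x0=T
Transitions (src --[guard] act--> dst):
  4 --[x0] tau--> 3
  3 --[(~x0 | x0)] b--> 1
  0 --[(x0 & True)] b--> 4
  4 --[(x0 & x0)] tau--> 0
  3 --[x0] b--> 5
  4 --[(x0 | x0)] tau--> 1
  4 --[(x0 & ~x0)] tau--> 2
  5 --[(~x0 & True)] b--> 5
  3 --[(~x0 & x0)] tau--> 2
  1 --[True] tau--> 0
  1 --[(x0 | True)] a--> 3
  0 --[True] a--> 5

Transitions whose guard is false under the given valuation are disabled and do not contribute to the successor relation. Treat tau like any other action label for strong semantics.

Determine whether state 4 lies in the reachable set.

Answer: REACHABLE

Analysis:
After dropping false guards: 9 live edges.
depth 0: {0}
depth 1: {4,5}  now seen {0,4,5}
depth 2: {1,3}  now seen {0,1,3,4,5}
Reach set: {0,1,3,4,5}
Path to 4: b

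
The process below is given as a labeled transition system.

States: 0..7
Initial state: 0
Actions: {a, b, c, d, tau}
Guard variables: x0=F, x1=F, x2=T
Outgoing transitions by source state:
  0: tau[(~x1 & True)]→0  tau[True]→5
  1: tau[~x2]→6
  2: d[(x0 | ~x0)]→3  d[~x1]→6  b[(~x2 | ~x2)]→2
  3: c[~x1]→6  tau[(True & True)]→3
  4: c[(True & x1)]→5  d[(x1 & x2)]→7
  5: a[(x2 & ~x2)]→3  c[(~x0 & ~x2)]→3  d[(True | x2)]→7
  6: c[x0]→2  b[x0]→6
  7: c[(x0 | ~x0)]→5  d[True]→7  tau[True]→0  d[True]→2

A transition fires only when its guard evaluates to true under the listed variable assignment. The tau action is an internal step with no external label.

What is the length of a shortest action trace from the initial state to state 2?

BFS to 2:
  Layer 0: {0}
  Layer 1: {5}
  Layer 2: {7}
  Layer 3: {2}
2 enters at depth 3; path tau·d·d

Answer: 3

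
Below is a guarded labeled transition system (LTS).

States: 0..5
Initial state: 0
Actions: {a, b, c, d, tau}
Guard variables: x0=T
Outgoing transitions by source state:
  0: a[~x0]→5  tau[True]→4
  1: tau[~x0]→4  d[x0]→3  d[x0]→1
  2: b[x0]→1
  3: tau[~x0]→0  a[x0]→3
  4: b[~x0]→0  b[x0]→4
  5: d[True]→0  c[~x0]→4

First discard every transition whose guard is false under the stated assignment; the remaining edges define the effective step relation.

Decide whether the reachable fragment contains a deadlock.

Reachable = {0,4}
  0: tau→4  [deg 1]
  4: b→4  [deg 1]

Answer: DEADLOCK-FREE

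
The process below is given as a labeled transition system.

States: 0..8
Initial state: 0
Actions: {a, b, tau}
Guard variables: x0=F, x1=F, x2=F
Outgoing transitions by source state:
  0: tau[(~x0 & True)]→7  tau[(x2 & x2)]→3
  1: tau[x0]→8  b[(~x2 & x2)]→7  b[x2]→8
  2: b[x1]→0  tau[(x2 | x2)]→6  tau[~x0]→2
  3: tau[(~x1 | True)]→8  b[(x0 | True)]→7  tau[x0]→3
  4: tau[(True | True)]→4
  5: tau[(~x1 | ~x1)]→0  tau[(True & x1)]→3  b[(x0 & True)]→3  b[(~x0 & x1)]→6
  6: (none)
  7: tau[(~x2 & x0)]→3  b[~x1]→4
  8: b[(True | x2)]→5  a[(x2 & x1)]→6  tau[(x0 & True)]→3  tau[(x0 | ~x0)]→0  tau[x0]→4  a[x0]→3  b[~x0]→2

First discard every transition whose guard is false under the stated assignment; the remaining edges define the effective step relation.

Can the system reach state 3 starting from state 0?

Answer: UNREACHABLE

Trace:
10 transition(s) survive guard evaluation.
L0 = {0}
L1 = {7}  total {0,7}
L2 = {4}  total {0,4,7}
Reach set: {0,4,7}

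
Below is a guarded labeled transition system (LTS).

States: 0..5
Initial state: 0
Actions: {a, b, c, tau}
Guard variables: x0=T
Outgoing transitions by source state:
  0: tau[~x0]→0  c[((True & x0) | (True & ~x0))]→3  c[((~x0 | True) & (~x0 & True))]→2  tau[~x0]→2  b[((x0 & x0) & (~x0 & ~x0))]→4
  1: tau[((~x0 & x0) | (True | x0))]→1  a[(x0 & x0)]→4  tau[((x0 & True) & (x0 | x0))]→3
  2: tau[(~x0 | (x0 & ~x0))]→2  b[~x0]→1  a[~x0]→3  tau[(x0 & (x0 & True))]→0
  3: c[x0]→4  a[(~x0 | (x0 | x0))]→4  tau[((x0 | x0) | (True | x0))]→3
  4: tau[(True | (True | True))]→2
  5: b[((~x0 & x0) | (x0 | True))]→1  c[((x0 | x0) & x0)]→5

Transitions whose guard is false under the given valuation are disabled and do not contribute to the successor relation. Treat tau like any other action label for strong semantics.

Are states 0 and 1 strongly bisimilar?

Bisimulation quotient by refinement:
  π0 = {{0,1,2,3,4,5}}
  π1 = {{0},{1},{2,4},{3},{5}}
  π2 = {{0},{1},{2},{3},{4},{5}}
stable after 3 split(s): 6 block(s)
class of 0: {0}; class of 1: {1}

Answer: NOT BISIMILAR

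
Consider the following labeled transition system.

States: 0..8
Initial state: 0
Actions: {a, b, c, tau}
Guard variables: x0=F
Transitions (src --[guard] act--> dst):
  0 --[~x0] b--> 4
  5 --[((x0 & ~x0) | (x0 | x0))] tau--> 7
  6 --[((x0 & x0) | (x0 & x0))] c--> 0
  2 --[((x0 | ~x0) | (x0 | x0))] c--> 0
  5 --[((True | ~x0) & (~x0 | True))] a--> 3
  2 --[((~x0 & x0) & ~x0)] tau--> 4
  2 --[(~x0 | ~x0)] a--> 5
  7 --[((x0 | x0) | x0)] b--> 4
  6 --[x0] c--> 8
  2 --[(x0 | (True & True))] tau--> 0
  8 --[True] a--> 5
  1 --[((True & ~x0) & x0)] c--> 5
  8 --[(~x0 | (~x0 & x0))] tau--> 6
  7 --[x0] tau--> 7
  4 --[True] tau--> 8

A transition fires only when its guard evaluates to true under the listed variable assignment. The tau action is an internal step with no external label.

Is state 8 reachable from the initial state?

Guard filter leaves 8 enabled edge(s).
Layer 0: {0}
Layer 1: {4}  cumulative {0,4}
Layer 2: {8}  cumulative {0,4,8}
Layer 3: {5,6}  cumulative {0,4,5,6,8}
Layer 4: {3}  cumulative {0,3,4,5,6,8}
R = {0,3,4,5,6,8}
Path to 8: b·tau

Answer: REACHABLE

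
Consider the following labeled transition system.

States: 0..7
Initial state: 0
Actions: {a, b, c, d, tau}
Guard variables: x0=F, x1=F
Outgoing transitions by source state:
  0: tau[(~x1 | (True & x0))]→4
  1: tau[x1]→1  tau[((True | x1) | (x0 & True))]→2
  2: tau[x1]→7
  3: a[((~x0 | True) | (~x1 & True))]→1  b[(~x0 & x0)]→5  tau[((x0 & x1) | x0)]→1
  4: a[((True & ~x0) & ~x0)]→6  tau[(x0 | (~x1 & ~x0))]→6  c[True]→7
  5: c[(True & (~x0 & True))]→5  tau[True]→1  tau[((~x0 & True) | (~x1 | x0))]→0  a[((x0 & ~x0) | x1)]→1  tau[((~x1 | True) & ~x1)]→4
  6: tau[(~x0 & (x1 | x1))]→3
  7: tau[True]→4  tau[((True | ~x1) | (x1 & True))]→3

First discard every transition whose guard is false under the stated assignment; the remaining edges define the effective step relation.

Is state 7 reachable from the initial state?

After dropping false guards: 12 live edges.
depth 0: {0}
depth 1: {4}  total {0,4}
depth 2: {6,7}  total {0,4,6,7}
depth 3: {3}  total {0,3,4,6,7}
depth 4: {1}  total {0,1,3,4,6,7}
depth 5: {2}  total {0,1,2,3,4,6,7}
Reach set: {0,1,2,3,4,6,7}
Path to 7: tau·c

Answer: REACHABLE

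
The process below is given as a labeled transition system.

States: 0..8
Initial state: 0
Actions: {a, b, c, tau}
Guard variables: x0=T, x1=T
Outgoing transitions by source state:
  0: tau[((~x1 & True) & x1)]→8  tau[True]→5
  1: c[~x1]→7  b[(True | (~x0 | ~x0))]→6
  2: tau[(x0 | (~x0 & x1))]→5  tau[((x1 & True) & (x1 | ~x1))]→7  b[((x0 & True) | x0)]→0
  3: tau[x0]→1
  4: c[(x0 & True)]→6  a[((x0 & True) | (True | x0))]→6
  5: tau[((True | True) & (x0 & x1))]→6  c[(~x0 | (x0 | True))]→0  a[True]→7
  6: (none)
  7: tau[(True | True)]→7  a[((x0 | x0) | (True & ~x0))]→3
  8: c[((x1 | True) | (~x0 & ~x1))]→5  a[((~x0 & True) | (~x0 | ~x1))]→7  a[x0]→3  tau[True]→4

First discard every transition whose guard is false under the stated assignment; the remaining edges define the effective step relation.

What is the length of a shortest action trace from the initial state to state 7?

BFS to 7:
  Layer 0: {0}
  Layer 1: {5}
  Layer 2: {6,7}
first hit 7 at d=2 via tau·a

Answer: 2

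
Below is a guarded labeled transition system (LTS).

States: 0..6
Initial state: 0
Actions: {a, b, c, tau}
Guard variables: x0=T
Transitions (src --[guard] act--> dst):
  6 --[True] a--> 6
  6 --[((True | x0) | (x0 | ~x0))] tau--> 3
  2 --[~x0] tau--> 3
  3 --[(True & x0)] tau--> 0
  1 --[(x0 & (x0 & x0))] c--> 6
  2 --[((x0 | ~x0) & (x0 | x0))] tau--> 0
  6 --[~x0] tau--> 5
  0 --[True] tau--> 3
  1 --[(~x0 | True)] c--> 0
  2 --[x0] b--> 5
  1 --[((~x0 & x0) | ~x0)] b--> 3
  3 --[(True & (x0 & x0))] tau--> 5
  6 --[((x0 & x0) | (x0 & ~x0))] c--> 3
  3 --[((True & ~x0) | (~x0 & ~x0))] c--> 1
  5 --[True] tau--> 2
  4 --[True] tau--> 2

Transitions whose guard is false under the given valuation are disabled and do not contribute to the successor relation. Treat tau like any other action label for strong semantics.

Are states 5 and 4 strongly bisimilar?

Answer: BISIMILAR

Working:
Bisimulation quotient by refinement:
  π0 = {{0,1,2,3,4,5,6}}
  π1 = {{0,3,4,5},{1},{2},{6}}
  π2 = {{0,3},{1},{2},{4,5},{6}}
  π3 = {{0},{1},{2},{3},{4,5},{6}}
6 equivalence class(es) (converged in 4)
5∈{4,5}, 4∈{4,5}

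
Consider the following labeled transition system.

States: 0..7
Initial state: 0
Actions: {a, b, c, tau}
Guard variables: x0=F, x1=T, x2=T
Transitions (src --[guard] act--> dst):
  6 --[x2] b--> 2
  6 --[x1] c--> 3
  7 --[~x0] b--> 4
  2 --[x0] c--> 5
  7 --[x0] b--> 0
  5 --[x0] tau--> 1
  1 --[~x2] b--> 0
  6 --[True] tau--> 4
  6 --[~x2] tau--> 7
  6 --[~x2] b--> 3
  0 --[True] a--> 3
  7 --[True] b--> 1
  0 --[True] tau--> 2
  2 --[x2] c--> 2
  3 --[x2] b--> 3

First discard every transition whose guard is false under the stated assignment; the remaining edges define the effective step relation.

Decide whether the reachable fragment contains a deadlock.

Reachable = {0,2,3}
  0: a→3  tau→2  [2 exit(s)]
  2: c→2  [1 exit(s)]
  3: b→3  [1 exit(s)]

Answer: DEADLOCK-FREE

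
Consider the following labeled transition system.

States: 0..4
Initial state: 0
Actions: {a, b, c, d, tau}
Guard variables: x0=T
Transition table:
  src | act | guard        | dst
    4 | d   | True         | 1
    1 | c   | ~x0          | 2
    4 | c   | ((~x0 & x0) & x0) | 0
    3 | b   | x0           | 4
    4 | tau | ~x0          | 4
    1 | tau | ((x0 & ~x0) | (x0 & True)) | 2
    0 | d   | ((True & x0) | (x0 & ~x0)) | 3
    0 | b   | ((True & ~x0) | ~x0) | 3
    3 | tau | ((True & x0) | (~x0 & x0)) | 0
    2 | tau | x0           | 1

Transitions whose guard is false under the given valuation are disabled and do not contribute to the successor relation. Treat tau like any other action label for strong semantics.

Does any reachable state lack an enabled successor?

R = {0,1,2,3,4}
  0: d→3  [deg 1]
  1: tau→2  [deg 1]
  2: tau→1  [deg 1]
  3: b→4  tau→0  [deg 2]
  4: d→1  [deg 1]

Answer: DEADLOCK-FREE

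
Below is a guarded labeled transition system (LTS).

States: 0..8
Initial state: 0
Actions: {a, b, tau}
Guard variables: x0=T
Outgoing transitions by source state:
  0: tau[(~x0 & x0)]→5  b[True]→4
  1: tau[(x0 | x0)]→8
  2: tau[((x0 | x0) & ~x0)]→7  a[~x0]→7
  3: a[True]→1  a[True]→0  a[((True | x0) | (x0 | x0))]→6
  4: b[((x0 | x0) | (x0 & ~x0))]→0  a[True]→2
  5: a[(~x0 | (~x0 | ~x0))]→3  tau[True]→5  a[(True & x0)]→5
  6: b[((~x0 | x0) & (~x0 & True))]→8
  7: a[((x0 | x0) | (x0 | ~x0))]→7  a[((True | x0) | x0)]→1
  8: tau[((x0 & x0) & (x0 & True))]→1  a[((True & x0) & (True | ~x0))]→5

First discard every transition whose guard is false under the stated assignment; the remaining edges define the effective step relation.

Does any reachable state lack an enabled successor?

Answer: DEADLOCK at state 2

Trace:
R = {0,2,4}
  0: b→4  [1 exit(s)]
  2: ∅  [no exit]
  4: a→2  b→0  [2 exit(s)]
Path to 2: b·a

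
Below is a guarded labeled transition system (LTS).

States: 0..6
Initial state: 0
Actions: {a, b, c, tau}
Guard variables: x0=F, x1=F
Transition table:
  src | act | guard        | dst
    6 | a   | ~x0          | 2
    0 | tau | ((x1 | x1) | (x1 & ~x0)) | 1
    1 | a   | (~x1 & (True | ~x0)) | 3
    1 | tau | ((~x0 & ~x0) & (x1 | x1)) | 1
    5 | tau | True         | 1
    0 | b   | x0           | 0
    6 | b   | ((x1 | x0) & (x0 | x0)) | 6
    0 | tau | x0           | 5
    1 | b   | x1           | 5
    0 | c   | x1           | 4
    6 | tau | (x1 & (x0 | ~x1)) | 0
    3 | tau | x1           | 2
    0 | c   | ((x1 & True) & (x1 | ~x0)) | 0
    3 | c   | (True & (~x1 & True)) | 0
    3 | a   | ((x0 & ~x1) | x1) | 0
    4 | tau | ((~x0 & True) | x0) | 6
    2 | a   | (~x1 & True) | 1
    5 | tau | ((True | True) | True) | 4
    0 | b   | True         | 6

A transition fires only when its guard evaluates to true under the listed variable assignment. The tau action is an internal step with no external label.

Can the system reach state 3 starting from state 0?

8 transition(s) survive guard evaluation.
L0 = {0}
L1 = {6}  total {0,6}
L2 = {2}  total {0,2,6}
L3 = {1}  total {0,1,2,6}
L4 = {3}  total {0,1,2,3,6}
R = {0,1,2,3,6}
trace reaching 3: b·a·a·a

Answer: REACHABLE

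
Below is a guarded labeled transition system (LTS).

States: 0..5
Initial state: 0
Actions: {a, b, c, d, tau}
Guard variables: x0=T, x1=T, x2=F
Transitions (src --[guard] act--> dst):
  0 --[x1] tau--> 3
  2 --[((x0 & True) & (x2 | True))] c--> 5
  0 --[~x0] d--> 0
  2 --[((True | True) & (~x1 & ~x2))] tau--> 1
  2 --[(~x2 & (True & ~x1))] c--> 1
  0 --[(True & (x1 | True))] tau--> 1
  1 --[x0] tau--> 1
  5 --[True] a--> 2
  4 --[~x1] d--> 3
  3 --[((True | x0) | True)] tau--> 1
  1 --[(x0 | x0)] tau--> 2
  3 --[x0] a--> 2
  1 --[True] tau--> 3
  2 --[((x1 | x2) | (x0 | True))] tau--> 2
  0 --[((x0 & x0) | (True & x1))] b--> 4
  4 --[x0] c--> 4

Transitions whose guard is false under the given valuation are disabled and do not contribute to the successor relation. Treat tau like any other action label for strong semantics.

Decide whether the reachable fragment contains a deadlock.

Answer: DEADLOCK-FREE

Working:
Reach set: {0,1,2,3,4,5}
  0: b→4  tau→1  tau→3  [deg 3]
  1: tau→1  tau→2  tau→3  [deg 3]
  2: c→5  tau→2  [deg 2]
  3: a→2  tau→1  [deg 2]
  4: c→4  [deg 1]
  5: a→2  [deg 1]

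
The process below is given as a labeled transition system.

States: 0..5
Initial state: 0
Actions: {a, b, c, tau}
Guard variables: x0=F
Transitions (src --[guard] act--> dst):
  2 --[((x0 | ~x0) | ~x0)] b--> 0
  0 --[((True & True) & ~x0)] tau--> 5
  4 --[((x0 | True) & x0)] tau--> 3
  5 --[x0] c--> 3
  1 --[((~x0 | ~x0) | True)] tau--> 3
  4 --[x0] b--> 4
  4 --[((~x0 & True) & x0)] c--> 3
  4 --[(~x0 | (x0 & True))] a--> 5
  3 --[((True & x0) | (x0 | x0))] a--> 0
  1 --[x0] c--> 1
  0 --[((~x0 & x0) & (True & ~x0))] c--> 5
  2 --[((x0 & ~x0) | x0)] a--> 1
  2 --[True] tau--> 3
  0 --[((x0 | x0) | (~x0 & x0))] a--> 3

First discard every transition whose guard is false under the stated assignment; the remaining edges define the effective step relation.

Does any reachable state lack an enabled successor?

Answer: DEADLOCK at state 5

Trace:
R = {0,5}
  0: tau→5  [1 exit(s)]
  5: ∅  [STUCK]
Path to 5: tau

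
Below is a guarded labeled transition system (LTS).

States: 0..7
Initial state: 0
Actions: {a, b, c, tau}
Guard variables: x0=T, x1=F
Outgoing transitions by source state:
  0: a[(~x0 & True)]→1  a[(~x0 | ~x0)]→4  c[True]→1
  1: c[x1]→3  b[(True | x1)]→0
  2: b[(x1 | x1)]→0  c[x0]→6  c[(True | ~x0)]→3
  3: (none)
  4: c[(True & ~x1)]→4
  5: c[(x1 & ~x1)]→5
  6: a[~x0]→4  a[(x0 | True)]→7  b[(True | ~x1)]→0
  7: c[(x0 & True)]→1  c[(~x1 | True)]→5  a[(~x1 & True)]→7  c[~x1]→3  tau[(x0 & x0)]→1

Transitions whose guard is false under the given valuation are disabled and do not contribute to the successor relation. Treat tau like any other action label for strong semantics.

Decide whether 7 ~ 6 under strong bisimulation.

Bisimulation quotient by refinement:
  P[0] = {{0,1,2,3,4,5,6,7}}
  P[1] = {{0,2,4},{1},{3,5},{6},{7}}
  P[2] = {{0},{1},{2},{3,5},{4},{6},{7}}
stable after 3 split(s): 7 block(s)
class of 7: {7}; class of 6: {6}

Answer: NOT BISIMILAR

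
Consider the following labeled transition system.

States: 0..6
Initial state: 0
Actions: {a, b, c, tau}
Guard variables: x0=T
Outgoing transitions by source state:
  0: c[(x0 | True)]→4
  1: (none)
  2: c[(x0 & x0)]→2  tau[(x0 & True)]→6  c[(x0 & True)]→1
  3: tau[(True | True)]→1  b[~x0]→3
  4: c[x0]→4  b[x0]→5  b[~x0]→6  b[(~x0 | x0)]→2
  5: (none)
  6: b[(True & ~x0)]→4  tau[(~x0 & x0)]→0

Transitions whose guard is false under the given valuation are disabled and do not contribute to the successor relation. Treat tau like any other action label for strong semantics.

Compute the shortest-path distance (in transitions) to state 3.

Answer: UNREACHABLE

Trace:
BFS to 3:
  L0 = {0}
  L1 = {4}
  L2 = {2,5}
  L3 = {1,6}
3 never appears.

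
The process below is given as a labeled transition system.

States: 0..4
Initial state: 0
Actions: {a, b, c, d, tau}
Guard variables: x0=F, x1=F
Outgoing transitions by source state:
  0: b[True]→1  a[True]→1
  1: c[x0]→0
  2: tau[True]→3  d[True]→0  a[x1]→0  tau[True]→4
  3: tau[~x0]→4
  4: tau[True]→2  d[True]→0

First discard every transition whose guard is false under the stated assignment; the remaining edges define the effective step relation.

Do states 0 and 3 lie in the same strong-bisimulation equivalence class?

Answer: NOT BISIMILAR

Trace:
Bisimulation quotient by refinement:
  π0 = {{0,1,2,3,4}}
  π1 = {{0},{1},{2,4},{3}}
  π2 = {{0},{1},{2},{3},{4}}
stable after 3 split(s): 5 block(s)
[0]={0}  [3]={3}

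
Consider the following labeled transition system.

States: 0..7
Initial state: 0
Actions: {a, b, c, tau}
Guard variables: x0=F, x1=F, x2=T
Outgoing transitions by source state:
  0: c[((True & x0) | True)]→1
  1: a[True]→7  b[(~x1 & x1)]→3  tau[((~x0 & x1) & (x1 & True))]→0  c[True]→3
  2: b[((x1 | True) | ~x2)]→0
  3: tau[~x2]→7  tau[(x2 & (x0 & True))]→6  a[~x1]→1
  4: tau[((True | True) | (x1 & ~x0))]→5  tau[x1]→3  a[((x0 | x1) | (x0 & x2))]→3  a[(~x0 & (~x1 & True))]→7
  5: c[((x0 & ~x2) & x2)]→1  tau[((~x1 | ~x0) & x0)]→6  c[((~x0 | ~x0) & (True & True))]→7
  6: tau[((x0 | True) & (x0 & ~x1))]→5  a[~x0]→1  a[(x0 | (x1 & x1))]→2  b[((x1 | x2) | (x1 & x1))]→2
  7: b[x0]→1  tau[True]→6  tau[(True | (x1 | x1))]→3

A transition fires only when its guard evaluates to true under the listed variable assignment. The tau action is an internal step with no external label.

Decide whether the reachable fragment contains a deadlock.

Answer: DEADLOCK-FREE

Trace:
R = {0,1,2,3,6,7}
  0: c→1  [1 out]
  1: a→7  c→3  [2 out]
  2: b→0  [1 out]
  3: a→1  [1 out]
  6: a→1  b→2  [2 out]
  7: tau→3  tau→6  [2 out]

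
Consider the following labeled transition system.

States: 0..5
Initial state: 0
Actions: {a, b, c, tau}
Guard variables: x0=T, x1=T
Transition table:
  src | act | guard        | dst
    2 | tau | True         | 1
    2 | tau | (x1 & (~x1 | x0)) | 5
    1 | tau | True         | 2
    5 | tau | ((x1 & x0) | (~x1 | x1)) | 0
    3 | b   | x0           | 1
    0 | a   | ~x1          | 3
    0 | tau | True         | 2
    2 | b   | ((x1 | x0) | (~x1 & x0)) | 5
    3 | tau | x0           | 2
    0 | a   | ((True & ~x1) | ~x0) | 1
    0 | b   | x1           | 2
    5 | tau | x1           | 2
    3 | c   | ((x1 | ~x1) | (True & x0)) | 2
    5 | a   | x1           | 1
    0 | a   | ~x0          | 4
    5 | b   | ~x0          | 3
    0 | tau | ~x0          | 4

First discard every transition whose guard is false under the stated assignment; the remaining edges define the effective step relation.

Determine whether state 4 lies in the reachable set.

Answer: UNREACHABLE

Working:
12 transition(s) survive guard evaluation.
depth 0: {0}
depth 1: {2}  now seen {0,2}
depth 2: {1,5}  now seen {0,1,2,5}
R = {0,1,2,5}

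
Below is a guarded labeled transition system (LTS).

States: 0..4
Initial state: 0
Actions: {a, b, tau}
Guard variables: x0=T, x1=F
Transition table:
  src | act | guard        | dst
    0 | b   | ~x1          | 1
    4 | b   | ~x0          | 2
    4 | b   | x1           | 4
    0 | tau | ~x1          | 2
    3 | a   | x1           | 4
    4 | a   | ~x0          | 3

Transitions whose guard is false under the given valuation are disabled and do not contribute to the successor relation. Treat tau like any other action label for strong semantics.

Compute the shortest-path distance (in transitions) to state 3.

Answer: UNREACHABLE

Trace:
BFS to 3:
  L0 = {0}
  L1 = {1,2}
3 never appears.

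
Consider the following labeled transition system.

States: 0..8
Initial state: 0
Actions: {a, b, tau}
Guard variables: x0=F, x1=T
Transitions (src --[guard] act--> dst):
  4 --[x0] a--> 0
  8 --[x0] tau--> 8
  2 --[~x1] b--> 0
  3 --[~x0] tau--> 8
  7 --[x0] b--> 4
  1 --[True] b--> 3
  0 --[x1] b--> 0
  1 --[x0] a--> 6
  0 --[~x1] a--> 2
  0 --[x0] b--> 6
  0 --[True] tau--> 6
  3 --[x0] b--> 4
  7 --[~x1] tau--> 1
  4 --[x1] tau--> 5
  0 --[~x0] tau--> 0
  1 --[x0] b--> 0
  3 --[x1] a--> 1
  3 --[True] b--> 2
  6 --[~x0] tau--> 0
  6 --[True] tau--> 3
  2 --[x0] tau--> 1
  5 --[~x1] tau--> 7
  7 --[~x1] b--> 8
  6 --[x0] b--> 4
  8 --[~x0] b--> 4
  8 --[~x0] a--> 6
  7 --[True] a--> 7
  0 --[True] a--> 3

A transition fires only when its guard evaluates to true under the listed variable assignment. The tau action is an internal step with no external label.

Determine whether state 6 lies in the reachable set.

Guard filter leaves 14 enabled edge(s).
Layer 0: {0}
Layer 1: {3,6}  total {0,3,6}
Layer 2: {1,2,8}  total {0,1,2,3,6,8}
Layer 3: {4}  total {0,1,2,3,4,6,8}
Layer 4: {5}  total {0,1,2,3,4,5,6,8}
R = {0,1,2,3,4,5,6,8}
Path to 6: tau

Answer: REACHABLE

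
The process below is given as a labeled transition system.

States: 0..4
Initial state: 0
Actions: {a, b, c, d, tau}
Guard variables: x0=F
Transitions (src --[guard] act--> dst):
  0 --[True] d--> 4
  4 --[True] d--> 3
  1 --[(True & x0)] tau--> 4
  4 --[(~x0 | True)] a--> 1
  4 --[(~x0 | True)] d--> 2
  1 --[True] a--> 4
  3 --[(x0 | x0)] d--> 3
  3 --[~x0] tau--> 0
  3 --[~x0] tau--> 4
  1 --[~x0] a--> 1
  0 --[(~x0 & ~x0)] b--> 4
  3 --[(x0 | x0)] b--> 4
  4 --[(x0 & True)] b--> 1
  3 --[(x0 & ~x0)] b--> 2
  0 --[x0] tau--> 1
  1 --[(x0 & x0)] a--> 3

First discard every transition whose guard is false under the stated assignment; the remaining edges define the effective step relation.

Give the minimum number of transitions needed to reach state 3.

Answer: 2

Trace:
Layered search for 3:
  depth 0: {0}
  depth 1: {4}
  depth 2: {1,2,3}
first hit 3 at d=2 via b·d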